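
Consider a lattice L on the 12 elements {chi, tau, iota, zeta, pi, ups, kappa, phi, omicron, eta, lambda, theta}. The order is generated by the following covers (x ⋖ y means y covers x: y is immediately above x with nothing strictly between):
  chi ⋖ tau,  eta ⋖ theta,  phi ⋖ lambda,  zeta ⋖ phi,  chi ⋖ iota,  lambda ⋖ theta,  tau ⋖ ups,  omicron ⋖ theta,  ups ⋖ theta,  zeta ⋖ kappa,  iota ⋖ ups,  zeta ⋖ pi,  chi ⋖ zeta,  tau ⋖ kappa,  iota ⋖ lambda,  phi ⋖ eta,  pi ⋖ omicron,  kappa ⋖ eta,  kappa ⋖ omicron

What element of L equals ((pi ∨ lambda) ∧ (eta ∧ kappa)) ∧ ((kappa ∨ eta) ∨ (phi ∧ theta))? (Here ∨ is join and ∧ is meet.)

kappa

pi ∨ lambda = theta
eta ∧ kappa = kappa
theta ∧ kappa = kappa
kappa ∨ eta = eta
phi ∧ theta = phi
eta ∨ phi = eta
kappa ∧ eta = kappa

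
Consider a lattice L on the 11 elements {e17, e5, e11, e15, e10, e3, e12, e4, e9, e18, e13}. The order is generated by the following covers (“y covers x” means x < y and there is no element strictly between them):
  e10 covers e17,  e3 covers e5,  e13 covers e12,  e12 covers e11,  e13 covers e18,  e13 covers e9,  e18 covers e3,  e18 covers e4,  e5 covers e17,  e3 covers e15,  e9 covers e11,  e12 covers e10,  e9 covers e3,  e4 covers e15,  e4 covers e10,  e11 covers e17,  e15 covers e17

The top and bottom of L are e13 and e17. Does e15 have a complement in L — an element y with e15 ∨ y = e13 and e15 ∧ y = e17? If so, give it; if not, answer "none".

Need y with e15 ∨ y = e13 and e15 ∧ y = e17.
Checking each element gives: e12.

e12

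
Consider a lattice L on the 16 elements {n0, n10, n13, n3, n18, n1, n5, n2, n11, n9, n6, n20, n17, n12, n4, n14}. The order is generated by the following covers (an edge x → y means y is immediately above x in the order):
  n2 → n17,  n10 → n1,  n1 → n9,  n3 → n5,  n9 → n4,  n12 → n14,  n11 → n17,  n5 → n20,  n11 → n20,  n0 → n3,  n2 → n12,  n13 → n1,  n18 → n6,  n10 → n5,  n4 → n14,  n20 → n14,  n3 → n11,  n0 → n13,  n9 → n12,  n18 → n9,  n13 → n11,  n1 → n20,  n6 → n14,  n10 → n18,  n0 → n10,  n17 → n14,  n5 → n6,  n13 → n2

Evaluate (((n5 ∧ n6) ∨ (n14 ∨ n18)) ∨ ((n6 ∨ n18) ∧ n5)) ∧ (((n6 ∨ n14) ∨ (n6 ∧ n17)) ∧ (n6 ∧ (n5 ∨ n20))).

n5

n5 ∧ n6 = n5
n14 ∨ n18 = n14
n5 ∨ n14 = n14
n6 ∨ n18 = n6
n6 ∧ n5 = n5
n14 ∨ n5 = n14
n6 ∨ n14 = n14
n6 ∧ n17 = n3
n14 ∨ n3 = n14
n5 ∨ n20 = n20
n6 ∧ n20 = n5
n14 ∧ n5 = n5
n14 ∧ n5 = n5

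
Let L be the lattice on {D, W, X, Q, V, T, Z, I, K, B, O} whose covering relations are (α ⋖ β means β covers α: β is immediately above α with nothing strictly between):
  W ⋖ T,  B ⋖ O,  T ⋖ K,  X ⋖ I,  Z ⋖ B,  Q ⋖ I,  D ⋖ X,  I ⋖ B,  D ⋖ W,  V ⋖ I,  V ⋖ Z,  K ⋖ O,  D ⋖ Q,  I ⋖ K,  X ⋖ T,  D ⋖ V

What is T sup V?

K

Common upper bounds of {T, V}: K, O.
The least among these is K.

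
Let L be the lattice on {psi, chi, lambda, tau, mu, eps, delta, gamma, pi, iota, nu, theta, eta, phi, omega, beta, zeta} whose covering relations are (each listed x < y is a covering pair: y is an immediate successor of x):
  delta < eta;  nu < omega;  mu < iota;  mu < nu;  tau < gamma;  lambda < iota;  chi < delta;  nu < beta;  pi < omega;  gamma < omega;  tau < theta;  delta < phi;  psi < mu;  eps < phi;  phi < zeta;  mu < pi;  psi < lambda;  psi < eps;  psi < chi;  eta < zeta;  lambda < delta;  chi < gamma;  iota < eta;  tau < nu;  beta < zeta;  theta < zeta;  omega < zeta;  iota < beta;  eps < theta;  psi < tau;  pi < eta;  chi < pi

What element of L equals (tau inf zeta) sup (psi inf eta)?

tau ∧ zeta = tau
psi ∧ eta = psi
tau ∨ psi = tau

tau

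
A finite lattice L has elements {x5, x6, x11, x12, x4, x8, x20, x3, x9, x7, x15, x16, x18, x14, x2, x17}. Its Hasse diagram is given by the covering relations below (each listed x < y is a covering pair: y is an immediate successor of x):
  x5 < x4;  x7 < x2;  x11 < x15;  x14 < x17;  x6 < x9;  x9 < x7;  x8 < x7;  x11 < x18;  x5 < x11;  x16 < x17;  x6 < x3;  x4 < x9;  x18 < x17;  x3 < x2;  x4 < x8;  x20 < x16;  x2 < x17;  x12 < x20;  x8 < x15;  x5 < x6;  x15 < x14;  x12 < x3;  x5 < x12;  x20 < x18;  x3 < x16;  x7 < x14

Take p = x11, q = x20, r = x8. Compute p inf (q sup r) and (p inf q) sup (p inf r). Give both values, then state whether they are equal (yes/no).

q sup r = x17, so p inf (q sup r) = x11 inf x17 = x11.
p inf q = x5 and p inf r = x5, so (p inf q) sup (p inf r) = x5 sup x5 = x5.
Equal: no.

x11; x5; no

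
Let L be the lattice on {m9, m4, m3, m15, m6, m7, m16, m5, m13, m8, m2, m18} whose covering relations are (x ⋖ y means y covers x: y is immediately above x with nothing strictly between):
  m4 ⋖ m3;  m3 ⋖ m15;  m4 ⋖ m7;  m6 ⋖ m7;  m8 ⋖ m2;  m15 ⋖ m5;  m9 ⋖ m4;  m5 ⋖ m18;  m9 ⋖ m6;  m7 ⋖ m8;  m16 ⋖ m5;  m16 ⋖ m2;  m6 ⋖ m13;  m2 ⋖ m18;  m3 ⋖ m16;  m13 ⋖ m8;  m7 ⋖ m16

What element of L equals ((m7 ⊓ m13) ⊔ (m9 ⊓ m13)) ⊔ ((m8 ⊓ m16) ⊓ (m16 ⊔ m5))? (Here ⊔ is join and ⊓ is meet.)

m7 ∧ m13 = m6
m9 ∧ m13 = m9
m6 ∨ m9 = m6
m8 ∧ m16 = m7
m16 ∨ m5 = m5
m7 ∧ m5 = m7
m6 ∨ m7 = m7

m7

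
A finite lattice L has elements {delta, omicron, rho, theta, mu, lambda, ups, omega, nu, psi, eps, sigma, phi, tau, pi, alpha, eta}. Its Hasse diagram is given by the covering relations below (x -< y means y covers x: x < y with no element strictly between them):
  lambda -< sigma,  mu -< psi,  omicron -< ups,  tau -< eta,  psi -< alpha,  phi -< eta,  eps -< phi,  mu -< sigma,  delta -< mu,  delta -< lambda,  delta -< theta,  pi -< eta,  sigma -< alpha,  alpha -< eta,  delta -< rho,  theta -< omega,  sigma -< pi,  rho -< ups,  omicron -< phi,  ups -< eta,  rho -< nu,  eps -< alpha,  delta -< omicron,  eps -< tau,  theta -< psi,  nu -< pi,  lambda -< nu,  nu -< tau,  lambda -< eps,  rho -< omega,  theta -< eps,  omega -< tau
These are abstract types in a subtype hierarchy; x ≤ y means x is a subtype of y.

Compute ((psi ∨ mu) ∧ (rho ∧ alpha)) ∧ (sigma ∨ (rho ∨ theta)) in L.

delta

psi ∨ mu = psi
rho ∧ alpha = delta
psi ∧ delta = delta
rho ∨ theta = omega
sigma ∨ omega = eta
delta ∧ eta = delta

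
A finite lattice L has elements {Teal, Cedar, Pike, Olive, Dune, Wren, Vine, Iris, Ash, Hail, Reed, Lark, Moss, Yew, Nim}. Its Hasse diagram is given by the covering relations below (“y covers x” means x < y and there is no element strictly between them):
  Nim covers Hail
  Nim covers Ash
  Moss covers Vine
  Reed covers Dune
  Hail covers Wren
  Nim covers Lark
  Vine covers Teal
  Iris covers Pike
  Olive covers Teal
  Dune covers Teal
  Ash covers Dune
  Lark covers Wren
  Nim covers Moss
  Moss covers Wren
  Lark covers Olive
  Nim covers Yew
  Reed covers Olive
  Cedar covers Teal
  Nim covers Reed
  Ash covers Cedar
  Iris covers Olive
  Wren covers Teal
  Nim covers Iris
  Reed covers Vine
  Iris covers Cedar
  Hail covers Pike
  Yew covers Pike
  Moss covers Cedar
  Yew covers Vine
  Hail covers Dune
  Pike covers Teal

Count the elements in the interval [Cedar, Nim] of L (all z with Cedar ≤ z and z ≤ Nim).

5

The interval [Cedar, Nim] = {Ash, Cedar, Iris, Moss, Nim}, which has 5 elements.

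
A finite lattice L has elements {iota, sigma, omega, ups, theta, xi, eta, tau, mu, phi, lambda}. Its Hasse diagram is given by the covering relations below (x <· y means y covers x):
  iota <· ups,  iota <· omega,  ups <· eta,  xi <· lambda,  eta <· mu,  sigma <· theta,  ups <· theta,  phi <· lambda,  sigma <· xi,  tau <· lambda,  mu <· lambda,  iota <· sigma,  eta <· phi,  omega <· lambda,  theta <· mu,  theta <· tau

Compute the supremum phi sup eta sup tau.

lambda

Common upper bounds of {phi, eta, tau}: lambda.
The least among these is lambda.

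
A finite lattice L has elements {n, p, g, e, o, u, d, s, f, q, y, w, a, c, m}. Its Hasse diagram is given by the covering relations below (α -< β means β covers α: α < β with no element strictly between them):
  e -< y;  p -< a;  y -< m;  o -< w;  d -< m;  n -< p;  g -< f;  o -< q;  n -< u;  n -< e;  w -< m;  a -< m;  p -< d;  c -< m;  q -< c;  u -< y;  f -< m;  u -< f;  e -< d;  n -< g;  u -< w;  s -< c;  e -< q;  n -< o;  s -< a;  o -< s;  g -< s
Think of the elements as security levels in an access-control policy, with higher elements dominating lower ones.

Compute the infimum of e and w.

Common lower bounds of {e, w}: n.
The greatest among these is n.

n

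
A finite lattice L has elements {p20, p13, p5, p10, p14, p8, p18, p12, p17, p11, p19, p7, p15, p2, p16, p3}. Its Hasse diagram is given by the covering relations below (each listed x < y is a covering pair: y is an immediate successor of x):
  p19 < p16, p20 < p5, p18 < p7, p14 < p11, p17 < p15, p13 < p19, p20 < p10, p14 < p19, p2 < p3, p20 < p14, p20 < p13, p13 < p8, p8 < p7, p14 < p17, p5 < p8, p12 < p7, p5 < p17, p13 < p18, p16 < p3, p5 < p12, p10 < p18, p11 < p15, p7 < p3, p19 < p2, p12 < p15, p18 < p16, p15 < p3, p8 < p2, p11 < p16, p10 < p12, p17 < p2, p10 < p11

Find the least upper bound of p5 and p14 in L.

p17

Common upper bounds of {p5, p14}: p15, p17, p2, p3.
The least among these is p17.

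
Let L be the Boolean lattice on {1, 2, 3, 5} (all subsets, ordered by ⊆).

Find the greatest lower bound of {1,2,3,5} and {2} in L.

{2}

Common lower bounds of {{1,2,3,5}, {2}}: {2}, ∅.
The greatest among these is {2}.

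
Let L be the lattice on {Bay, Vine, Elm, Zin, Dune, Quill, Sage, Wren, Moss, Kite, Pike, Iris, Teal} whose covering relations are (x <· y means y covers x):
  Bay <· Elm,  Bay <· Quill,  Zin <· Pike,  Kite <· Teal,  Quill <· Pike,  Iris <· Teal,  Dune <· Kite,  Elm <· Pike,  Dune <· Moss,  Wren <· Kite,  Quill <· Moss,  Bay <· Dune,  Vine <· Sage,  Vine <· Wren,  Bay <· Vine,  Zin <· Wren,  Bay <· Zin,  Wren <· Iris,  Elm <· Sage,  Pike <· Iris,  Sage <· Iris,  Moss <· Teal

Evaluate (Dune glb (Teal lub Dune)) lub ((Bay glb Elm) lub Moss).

Teal ∨ Dune = Teal
Dune ∧ Teal = Dune
Bay ∧ Elm = Bay
Bay ∨ Moss = Moss
Dune ∨ Moss = Moss

Moss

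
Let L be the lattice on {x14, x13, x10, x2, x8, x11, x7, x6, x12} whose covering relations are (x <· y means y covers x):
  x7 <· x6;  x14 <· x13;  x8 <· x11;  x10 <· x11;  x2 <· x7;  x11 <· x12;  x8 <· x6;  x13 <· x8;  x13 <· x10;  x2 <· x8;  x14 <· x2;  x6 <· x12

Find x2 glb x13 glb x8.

Common lower bounds of {x2, x13, x8}: x14.
The greatest among these is x14.

x14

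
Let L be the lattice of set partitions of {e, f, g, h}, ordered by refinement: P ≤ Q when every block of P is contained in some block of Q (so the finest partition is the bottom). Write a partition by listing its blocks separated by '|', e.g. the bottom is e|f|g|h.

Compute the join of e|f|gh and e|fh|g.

e|fgh

The join of e|f|gh and e|fh|g merges any blocks that overlap across the partitions, giving e|fgh.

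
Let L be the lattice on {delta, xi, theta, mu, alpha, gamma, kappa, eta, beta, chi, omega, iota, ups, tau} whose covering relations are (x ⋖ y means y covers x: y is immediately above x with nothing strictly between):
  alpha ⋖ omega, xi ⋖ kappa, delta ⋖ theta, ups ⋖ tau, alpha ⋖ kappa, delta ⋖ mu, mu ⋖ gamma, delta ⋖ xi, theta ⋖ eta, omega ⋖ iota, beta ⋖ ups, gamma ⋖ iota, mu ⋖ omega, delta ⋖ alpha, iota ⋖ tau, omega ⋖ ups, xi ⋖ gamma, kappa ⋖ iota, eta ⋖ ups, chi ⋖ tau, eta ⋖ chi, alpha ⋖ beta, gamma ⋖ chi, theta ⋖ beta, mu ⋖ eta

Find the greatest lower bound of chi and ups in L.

Common lower bounds of {chi, ups}: delta, eta, mu, theta.
The greatest among these is eta.

eta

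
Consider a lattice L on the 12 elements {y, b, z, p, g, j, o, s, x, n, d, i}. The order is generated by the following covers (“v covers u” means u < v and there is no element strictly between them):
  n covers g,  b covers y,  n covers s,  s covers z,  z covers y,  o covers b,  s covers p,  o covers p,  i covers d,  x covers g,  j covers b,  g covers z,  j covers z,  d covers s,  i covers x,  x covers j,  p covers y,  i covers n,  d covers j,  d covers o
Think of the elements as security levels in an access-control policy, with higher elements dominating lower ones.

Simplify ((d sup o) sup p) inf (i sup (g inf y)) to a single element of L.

d

d ∨ o = d
d ∨ p = d
g ∧ y = y
i ∨ y = i
d ∧ i = d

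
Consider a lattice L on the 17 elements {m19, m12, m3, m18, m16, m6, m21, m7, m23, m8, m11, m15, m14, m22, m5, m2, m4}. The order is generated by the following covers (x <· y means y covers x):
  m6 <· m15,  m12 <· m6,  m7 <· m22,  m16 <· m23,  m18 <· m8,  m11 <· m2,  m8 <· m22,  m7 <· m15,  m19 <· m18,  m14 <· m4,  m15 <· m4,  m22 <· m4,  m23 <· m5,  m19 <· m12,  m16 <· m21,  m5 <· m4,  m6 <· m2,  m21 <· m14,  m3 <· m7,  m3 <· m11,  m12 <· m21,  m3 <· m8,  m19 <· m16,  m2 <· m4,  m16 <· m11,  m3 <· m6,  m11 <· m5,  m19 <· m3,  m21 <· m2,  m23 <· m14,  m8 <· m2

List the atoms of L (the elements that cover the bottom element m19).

The atoms are exactly the elements that cover m19: m12, m16, m18, m3.

m12, m16, m18, m3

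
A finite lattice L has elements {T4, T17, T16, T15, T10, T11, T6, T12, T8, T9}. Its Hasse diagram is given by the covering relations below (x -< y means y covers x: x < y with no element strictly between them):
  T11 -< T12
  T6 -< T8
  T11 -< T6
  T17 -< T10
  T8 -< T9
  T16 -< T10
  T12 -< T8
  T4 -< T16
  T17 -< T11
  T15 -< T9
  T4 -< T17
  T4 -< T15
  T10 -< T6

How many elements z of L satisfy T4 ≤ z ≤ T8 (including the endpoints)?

The interval [T4, T8] = {T10, T11, T12, T16, T17, T4, T6, T8}, which has 8 elements.

8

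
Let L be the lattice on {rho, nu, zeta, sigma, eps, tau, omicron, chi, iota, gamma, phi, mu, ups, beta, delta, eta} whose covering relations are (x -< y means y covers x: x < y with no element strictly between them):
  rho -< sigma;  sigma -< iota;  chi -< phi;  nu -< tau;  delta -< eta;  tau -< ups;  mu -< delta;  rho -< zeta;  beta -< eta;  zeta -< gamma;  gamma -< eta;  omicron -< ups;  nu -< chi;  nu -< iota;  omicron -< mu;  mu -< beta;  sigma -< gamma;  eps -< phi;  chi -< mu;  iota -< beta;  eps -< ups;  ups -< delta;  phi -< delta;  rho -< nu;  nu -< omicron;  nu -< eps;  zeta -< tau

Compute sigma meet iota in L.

sigma ∧ iota = sigma

sigma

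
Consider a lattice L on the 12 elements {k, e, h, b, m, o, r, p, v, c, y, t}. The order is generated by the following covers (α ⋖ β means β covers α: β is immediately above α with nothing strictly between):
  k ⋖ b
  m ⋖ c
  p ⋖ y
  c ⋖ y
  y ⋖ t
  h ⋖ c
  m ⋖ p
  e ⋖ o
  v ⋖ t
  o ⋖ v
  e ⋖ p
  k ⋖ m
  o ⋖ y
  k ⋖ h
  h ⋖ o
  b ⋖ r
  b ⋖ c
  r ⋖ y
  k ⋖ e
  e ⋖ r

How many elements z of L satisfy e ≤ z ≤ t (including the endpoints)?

The interval [e, t] = {e, o, p, r, t, v, y}, which has 7 elements.

7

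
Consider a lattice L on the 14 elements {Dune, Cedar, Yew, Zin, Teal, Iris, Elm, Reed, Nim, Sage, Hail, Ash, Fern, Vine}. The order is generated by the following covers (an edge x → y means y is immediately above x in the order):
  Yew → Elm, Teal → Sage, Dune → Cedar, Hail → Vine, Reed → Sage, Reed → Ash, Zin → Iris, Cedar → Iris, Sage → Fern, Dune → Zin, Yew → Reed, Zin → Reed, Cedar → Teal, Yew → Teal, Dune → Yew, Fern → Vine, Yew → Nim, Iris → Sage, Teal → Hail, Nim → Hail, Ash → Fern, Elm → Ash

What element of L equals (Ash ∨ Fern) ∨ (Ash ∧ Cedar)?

Ash ∨ Fern = Fern
Ash ∧ Cedar = Dune
Fern ∨ Dune = Fern

Fern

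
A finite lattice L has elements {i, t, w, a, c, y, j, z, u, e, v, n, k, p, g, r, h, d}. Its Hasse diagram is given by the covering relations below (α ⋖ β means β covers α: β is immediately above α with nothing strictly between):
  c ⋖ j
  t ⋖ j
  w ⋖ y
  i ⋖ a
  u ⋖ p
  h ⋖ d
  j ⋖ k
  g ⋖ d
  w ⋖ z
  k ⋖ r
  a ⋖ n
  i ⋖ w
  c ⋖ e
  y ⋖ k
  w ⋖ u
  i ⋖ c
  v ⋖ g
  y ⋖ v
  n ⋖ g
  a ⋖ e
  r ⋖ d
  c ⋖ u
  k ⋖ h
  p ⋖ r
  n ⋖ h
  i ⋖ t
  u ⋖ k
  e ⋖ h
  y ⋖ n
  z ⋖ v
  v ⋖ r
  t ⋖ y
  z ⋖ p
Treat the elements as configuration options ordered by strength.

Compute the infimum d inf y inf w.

Common lower bounds of {d, y, w}: i, w.
The greatest among these is w.

w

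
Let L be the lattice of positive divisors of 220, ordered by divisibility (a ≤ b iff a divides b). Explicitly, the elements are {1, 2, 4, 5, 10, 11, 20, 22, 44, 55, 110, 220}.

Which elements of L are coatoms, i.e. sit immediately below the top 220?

The coatoms are exactly the elements covered by 220: 110, 20, 44.

110, 20, 44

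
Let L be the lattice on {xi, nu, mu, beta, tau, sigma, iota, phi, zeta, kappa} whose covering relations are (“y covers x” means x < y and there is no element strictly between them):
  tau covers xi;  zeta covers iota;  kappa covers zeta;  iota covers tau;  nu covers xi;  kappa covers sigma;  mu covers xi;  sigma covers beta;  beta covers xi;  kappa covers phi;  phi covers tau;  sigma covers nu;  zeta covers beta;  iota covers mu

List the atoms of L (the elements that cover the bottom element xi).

The atoms are exactly the elements that cover xi: beta, mu, nu, tau.

beta, mu, nu, tau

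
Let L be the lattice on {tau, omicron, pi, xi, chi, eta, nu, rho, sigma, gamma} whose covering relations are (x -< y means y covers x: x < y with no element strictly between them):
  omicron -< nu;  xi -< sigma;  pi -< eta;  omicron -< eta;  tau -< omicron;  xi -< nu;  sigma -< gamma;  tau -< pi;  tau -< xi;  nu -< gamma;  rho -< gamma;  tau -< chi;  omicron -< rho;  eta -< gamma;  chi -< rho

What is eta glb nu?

omicron

Common lower bounds of {eta, nu}: omicron, tau.
The greatest among these is omicron.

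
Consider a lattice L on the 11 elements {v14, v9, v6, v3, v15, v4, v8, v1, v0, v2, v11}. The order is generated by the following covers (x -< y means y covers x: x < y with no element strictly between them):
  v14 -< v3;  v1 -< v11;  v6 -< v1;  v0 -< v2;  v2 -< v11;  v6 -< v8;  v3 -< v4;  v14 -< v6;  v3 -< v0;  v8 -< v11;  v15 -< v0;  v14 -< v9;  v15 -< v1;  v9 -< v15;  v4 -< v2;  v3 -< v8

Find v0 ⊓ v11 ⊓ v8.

v3

Common lower bounds of {v0, v11, v8}: v14, v3.
The greatest among these is v3.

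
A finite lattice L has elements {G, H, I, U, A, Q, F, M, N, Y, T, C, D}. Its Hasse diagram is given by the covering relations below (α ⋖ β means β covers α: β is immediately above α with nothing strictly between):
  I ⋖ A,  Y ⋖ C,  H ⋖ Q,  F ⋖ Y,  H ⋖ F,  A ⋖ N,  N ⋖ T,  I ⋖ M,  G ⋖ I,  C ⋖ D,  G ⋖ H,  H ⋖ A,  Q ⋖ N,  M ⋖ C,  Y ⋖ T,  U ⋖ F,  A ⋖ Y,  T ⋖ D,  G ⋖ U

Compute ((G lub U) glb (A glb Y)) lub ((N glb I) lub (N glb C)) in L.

A

G ∨ U = U
A ∧ Y = A
U ∧ A = G
N ∧ I = I
N ∧ C = A
I ∨ A = A
G ∨ A = A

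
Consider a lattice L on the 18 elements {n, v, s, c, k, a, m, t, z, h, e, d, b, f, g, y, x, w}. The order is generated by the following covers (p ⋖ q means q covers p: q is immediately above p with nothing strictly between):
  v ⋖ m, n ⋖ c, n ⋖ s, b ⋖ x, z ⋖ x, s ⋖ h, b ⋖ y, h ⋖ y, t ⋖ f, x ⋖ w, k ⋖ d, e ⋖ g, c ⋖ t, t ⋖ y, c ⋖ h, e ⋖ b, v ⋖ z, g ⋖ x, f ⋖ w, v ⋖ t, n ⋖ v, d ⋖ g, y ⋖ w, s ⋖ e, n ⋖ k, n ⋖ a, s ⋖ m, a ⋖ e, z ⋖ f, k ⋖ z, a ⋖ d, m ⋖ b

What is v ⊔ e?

Common upper bounds of {v, e}: b, w, x, y.
The least among these is b.

b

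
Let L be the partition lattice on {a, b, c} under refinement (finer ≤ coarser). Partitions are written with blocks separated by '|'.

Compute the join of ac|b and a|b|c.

Common upper bounds of {ac|b, a|b|c}: abc, ac|b.
The least among these is ac|b.

ac|b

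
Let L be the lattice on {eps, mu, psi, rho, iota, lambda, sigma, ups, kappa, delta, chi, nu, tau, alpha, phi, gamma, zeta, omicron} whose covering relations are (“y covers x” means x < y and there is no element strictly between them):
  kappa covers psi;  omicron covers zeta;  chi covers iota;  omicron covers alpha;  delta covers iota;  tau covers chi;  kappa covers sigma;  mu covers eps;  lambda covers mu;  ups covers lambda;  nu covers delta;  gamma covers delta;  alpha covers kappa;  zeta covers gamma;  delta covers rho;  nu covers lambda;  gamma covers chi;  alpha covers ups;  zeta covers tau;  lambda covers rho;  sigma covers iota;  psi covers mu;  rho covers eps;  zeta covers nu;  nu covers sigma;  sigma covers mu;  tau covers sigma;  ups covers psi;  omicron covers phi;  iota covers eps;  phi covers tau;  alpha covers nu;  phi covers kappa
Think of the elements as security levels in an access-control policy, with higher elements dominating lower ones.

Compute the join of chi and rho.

gamma

Common upper bounds of {chi, rho}: gamma, omicron, zeta.
The least among these is gamma.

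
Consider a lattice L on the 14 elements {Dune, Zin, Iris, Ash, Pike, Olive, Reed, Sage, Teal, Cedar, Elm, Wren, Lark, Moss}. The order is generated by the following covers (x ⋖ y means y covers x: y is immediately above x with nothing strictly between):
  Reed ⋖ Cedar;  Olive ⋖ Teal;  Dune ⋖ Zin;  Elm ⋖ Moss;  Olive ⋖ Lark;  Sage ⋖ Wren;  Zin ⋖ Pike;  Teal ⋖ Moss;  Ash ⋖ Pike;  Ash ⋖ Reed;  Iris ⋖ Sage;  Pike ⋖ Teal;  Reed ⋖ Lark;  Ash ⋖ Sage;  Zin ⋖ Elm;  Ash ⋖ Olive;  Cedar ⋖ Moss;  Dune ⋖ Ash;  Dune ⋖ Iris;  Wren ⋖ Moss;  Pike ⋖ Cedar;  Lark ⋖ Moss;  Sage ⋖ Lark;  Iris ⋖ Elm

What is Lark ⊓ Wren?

Common lower bounds of {Lark, Wren}: Ash, Dune, Iris, Sage.
The greatest among these is Sage.

Sage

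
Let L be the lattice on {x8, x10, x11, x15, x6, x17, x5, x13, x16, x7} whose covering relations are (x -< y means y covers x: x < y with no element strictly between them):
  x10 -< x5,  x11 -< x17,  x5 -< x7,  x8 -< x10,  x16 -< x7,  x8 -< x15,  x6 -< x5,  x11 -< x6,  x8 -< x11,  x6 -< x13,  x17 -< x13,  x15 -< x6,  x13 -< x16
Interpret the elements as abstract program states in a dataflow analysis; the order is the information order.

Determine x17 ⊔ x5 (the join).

x7

Common upper bounds of {x17, x5}: x7.
The least among these is x7.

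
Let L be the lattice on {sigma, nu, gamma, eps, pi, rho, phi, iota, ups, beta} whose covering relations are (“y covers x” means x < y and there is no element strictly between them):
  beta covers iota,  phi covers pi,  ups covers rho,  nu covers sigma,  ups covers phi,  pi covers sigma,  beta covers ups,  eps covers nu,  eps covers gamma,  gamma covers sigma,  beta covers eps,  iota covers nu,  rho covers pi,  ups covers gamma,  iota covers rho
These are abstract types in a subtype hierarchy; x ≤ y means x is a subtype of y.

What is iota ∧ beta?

Common lower bounds of {iota, beta}: iota, nu, pi, rho, sigma.
The greatest among these is iota.

iota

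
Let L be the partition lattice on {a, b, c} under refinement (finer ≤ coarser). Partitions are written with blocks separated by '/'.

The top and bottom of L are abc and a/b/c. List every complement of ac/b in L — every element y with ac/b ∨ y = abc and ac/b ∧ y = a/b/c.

a/bc, ab/c

Need y with ac/b ∨ y = abc and ac/b ∧ y = a/b/c.
Checking each element gives: a/bc, ab/c.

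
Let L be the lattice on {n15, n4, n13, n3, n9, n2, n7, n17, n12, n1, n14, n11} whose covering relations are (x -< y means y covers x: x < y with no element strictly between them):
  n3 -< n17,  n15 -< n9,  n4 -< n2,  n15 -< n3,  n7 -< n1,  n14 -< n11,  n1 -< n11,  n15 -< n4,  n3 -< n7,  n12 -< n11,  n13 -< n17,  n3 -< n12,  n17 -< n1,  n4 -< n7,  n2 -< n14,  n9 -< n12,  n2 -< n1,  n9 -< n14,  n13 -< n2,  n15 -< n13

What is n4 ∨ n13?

Common upper bounds of {n4, n13}: n1, n11, n14, n2.
The least among these is n2.

n2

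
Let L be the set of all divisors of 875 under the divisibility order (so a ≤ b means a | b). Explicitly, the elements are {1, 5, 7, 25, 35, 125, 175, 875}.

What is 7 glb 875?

In the divisibility order, the meet is the greatest common divisor: gcd(7, 875) = 7.

7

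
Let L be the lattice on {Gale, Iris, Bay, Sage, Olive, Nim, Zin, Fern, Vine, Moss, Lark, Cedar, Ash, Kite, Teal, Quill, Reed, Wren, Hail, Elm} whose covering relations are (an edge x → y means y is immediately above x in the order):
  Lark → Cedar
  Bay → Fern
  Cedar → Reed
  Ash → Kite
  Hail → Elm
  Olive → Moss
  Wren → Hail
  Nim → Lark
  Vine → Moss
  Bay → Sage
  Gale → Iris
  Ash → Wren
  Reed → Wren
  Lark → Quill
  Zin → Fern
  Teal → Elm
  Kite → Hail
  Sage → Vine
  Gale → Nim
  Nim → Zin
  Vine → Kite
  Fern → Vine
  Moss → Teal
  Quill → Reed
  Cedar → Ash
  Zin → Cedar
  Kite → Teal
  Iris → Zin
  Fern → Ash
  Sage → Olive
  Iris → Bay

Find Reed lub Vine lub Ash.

Hail

Common upper bounds of {Reed, Vine, Ash}: Elm, Hail.
The least among these is Hail.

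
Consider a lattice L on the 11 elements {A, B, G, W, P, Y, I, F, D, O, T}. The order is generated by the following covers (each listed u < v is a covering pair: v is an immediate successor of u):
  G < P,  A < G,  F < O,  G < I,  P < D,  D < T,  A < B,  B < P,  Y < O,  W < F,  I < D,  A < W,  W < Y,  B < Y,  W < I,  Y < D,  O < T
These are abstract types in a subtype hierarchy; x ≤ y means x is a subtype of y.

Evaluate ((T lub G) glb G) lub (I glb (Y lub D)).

I

T ∨ G = T
T ∧ G = G
Y ∨ D = D
I ∧ D = I
G ∨ I = I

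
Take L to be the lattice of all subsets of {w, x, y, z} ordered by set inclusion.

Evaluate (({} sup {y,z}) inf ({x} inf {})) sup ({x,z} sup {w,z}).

{} ∨ {y,z} = {y,z}
{x} ∧ {} = {}
{y,z} ∧ {} = {}
{x,z} ∨ {w,z} = {w,x,z}
{} ∨ {w,x,z} = {w,x,z}

{w,x,z}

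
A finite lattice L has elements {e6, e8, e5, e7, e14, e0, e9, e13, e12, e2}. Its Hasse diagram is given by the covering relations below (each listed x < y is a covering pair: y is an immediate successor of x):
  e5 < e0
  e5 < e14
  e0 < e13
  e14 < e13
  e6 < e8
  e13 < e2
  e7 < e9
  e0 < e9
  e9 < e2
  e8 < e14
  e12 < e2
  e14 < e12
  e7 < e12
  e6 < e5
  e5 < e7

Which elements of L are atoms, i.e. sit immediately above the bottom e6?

e5, e8

The atoms are exactly the elements that cover e6: e5, e8.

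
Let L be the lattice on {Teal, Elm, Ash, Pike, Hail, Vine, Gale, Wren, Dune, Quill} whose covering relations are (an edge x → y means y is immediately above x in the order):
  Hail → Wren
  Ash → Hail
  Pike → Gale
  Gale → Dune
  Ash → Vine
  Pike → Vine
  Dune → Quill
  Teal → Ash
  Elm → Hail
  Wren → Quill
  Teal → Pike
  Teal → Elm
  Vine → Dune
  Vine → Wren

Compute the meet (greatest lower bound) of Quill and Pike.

Pike

Common lower bounds of {Quill, Pike}: Pike, Teal.
The greatest among these is Pike.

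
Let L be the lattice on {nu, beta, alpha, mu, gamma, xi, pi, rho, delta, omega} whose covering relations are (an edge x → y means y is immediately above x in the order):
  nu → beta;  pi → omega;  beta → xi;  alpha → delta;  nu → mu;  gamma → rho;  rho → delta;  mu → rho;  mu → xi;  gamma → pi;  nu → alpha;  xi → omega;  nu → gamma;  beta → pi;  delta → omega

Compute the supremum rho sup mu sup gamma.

Common upper bounds of {rho, mu, gamma}: delta, omega, rho.
The least among these is rho.

rho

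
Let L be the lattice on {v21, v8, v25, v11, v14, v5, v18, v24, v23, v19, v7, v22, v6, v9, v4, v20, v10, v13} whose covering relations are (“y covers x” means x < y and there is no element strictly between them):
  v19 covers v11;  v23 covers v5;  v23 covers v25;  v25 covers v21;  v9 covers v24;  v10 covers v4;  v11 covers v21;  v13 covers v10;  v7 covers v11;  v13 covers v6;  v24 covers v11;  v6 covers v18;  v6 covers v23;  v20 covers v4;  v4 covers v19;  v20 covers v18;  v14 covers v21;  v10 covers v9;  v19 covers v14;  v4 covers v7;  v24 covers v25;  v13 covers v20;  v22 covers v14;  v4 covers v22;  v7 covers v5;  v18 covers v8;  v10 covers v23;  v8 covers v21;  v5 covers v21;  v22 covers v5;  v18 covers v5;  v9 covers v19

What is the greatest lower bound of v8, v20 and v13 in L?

Common lower bounds of {v8, v20, v13}: v21, v8.
The greatest among these is v8.

v8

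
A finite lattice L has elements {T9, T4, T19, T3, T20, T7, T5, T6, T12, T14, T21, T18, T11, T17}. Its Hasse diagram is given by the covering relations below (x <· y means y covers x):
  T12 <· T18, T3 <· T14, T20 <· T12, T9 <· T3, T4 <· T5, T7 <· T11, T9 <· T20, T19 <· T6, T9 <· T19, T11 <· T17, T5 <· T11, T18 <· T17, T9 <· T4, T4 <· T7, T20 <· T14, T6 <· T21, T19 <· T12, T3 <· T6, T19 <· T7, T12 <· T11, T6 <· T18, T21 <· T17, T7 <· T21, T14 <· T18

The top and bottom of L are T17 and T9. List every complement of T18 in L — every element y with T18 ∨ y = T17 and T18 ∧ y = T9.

T4, T5

Need y with T18 ∨ y = T17 and T18 ∧ y = T9.
Checking each element gives: T4, T5.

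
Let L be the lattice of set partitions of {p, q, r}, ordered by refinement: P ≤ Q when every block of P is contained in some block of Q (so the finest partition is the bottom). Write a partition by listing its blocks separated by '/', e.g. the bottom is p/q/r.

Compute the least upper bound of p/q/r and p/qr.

p/qr

Common upper bounds of {p/q/r, p/qr}: p/qr, pqr.
The least among these is p/qr.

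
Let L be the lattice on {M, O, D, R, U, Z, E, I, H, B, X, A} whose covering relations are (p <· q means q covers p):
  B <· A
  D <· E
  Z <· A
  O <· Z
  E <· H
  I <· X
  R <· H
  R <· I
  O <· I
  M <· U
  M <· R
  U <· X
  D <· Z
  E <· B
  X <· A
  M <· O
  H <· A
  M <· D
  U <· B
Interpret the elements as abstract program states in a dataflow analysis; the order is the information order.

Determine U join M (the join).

U

Common upper bounds of {U, M}: A, B, U, X.
The least among these is U.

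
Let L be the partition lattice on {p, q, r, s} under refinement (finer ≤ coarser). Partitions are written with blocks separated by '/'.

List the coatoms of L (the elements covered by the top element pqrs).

p/qrs, pq/rs, pqr/s, pqs/r, pr/qs, prs/q, ps/qr

The coatoms are exactly the elements covered by pqrs: p/qrs, pq/rs, pqr/s, pqs/r, pr/qs, prs/q, ps/qr.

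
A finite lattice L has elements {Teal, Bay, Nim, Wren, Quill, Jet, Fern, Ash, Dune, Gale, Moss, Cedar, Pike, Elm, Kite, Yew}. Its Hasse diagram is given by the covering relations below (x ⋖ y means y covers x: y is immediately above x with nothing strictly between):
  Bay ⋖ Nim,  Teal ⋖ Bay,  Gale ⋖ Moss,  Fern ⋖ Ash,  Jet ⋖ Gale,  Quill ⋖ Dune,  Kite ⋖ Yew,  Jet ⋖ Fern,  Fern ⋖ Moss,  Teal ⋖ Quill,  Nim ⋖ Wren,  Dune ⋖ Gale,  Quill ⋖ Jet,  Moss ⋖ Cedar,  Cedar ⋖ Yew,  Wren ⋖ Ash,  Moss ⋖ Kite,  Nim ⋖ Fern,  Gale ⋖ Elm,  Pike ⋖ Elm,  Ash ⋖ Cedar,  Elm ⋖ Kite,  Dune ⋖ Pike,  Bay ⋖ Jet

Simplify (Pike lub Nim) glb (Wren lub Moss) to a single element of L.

Moss

Pike ∨ Nim = Kite
Wren ∨ Moss = Cedar
Kite ∧ Cedar = Moss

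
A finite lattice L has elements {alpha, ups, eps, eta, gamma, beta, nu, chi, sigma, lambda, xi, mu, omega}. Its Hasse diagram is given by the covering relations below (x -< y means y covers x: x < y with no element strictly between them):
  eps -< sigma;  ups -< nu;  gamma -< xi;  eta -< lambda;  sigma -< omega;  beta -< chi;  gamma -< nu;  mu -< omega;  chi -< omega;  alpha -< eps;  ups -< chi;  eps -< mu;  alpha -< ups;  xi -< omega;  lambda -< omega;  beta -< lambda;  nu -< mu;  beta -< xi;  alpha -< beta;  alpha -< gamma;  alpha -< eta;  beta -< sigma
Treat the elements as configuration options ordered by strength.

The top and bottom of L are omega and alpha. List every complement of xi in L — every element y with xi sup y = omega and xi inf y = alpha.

Need y with xi ∨ y = omega and xi ∧ y = alpha.
Checking each element gives: eps, eta, ups.

eps, eta, ups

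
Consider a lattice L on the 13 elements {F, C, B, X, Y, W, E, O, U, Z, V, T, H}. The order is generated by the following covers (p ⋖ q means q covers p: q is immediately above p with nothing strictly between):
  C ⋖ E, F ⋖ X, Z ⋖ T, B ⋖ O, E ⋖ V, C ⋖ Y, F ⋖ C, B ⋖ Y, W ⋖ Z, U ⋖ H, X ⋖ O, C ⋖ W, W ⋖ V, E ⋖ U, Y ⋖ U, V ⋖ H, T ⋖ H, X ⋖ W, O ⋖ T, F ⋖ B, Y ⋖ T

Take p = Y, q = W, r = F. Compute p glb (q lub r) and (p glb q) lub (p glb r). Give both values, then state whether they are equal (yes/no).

q lub r = W, so p glb (q lub r) = Y glb W = C.
p glb q = C and p glb r = F, so (p glb q) lub (p glb r) = C lub F = C.
Equal: yes.

C; C; yes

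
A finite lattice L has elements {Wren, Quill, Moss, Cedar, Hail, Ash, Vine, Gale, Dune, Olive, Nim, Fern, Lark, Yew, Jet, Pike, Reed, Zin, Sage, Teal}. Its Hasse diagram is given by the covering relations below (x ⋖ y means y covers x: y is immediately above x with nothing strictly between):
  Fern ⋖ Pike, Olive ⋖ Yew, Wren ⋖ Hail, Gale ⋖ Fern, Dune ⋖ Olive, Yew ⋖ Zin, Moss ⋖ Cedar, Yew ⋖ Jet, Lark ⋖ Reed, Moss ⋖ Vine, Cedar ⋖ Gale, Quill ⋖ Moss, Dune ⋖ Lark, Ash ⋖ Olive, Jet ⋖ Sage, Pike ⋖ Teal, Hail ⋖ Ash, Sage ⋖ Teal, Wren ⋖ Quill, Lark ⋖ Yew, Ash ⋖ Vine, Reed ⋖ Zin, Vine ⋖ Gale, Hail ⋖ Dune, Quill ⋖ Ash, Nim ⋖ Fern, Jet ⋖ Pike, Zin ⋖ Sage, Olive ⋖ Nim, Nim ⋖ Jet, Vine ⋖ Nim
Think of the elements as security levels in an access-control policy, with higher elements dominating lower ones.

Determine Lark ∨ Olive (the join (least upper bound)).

Common upper bounds of {Lark, Olive}: Jet, Pike, Sage, Teal, Yew, Zin.
The least among these is Yew.

Yew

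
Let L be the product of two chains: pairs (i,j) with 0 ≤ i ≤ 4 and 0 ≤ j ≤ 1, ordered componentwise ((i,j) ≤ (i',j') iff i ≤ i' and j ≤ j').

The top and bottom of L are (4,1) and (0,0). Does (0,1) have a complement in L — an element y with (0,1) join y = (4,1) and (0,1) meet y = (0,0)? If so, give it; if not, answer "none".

(4,0)

Need y with (0,1) ∨ y = (4,1) and (0,1) ∧ y = (0,0).
Checking each element gives: (4,0).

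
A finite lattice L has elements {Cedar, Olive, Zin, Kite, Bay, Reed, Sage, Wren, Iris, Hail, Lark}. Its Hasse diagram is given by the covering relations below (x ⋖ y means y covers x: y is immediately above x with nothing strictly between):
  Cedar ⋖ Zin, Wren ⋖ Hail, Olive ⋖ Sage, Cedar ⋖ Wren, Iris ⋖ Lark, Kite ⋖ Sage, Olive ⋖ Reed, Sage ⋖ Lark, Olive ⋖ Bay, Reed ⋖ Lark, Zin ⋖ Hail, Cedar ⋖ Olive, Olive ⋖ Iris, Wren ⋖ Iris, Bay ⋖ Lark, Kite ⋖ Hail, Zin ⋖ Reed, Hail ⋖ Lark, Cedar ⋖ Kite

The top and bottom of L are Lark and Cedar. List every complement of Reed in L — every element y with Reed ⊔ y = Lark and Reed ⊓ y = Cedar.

Need y with Reed ∨ y = Lark and Reed ∧ y = Cedar.
Checking each element gives: Kite, Wren.

Kite, Wren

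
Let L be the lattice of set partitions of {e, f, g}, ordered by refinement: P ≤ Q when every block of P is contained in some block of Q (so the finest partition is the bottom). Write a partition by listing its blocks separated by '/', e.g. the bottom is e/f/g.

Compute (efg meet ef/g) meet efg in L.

ef/g

efg ∧ ef/g = ef/g
ef/g ∧ efg = ef/g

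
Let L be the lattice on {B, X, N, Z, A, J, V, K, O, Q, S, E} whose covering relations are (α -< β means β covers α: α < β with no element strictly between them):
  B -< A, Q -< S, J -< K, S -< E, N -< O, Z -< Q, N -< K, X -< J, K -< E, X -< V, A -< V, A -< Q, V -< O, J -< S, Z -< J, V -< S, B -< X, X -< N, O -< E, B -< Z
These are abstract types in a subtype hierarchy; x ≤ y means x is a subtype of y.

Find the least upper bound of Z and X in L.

J

Common upper bounds of {Z, X}: E, J, K, S.
The least among these is J.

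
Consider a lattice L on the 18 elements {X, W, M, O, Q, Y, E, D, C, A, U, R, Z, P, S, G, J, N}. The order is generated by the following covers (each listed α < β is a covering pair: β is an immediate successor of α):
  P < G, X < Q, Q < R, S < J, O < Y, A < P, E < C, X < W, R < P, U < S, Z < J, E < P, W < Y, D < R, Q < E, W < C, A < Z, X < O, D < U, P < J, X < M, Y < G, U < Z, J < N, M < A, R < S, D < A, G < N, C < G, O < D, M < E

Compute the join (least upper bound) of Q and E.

Common upper bounds of {Q, E}: C, E, G, J, N, P.
The least among these is E.

E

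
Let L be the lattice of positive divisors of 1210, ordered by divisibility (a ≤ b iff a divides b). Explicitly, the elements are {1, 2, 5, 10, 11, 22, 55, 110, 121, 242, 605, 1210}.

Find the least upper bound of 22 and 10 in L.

110

Common upper bounds of {22, 10}: 110, 1210.
The least among these is 110.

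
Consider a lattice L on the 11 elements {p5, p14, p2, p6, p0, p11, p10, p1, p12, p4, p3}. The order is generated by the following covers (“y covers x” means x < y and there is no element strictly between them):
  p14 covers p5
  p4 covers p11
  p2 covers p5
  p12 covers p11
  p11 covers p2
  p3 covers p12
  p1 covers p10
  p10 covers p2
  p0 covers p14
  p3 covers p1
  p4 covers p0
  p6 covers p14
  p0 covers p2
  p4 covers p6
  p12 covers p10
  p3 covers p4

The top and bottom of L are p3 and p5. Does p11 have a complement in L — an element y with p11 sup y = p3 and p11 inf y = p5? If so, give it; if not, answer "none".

For every candidate y, either p11 ∨ y ≠ p3 or p11 ∧ y ≠ p5; no complement exists.

none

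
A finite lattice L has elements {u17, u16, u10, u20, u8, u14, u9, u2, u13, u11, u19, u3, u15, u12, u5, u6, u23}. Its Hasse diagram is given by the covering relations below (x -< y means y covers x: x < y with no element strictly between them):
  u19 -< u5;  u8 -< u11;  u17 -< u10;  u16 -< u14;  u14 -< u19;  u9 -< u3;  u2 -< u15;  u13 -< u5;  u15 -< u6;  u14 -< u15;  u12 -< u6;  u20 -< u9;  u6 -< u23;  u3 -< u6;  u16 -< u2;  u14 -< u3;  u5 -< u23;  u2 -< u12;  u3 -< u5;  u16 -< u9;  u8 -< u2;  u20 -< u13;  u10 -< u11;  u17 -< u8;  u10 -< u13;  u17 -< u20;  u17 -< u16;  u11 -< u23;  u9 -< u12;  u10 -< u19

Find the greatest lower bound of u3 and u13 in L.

u20

Common lower bounds of {u3, u13}: u17, u20.
The greatest among these is u20.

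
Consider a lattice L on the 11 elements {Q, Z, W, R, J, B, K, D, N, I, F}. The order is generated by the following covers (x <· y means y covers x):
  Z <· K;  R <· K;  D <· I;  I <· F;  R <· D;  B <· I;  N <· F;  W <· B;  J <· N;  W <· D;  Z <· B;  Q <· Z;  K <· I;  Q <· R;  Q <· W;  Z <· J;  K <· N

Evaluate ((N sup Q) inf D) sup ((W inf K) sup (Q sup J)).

N ∨ Q = N
N ∧ D = R
W ∧ K = Q
Q ∨ J = J
Q ∨ J = J
R ∨ J = N

N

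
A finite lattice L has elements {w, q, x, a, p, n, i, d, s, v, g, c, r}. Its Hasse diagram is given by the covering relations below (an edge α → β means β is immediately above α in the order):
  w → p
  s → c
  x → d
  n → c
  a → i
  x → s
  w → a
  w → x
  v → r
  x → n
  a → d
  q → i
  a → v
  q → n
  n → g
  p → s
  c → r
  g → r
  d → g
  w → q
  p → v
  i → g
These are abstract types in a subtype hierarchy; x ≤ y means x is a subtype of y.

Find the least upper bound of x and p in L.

s

Common upper bounds of {x, p}: c, r, s.
The least among these is s.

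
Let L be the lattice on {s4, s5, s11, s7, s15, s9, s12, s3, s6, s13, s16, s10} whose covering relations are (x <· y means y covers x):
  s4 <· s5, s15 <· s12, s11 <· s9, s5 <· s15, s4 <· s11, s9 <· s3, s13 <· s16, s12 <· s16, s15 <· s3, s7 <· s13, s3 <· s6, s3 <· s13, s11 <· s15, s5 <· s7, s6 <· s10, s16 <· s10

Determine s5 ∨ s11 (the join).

s15

Common upper bounds of {s5, s11}: s10, s12, s13, s15, s16, s3, s6.
The least among these is s15.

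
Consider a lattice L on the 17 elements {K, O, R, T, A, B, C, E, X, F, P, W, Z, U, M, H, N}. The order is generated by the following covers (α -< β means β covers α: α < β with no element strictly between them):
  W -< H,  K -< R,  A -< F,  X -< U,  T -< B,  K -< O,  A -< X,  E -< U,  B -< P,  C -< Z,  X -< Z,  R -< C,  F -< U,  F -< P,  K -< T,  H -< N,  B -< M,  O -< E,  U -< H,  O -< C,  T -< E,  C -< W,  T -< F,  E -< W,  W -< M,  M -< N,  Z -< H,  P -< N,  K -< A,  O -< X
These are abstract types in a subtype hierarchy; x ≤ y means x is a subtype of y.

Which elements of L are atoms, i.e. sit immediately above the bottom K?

The atoms are exactly the elements that cover K: A, O, R, T.

A, O, R, T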